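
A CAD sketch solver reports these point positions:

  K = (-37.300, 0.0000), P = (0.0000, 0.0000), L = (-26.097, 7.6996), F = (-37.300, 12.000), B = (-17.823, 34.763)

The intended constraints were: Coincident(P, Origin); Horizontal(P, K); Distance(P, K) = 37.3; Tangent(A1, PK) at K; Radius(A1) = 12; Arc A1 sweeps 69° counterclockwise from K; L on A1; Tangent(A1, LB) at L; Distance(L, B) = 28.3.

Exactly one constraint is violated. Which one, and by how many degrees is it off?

Tangent(A1, LB) at L — off by 4.00°.

P = (0.00, 0.00) ✓; P.y = 0.00, K.y = 0.00 ✓; |PK| = 37.30 ✓; ∠(FK, KP) = 90.00° ✓; |FK| = 12.00 ✓; bearing(F→L) − bearing(F→K) = 69.00° ✓; |FL| = 12.00 ✓; ∠(FL, LB) = 86.00° ✗; |LB| = 28.30 ✓.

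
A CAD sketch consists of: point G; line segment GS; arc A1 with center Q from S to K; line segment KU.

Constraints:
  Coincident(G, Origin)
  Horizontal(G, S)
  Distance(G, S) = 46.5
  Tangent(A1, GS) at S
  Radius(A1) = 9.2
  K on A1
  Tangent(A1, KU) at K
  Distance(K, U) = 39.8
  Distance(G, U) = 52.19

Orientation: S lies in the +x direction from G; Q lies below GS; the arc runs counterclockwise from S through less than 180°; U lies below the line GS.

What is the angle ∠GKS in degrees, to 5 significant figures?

133.04°

G is at the origin; G and S share the same y with |GS| = 46.5 and S on the +x side, so S = (46.500, 0.0000). Tangency of A1 to GS means the radius QS is perpendicular to GS, so Q = S + (0, -9.2) = (46.500, -9.2000). Since QK ⟂ KU (tangency), |QU| = √(9.2² + 39.8²) = 40.849 regardless of where K sits on A1. So U lies on both circle(G, 52.19) and circle(Q, 40.849); the below-GS intersection is U = (26.624, -44.888). K is the foot of the tangent from U: K = (37.661, -6.6489).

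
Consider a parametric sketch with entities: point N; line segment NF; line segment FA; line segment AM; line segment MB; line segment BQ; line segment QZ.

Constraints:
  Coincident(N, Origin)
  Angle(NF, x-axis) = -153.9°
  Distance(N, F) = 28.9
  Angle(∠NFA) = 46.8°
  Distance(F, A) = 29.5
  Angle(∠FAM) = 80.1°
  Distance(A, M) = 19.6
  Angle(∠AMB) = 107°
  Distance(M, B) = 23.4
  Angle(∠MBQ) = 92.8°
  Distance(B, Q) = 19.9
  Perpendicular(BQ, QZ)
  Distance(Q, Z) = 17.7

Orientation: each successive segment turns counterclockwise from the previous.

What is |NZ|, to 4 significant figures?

21.70

N is at the origin; NF runs at -153.9° with length 28.9, so F = (-25.95, -12.71). ∠NFA = 46.8° gives FA at -20.70° from the x-axis; with |FA| = 29.5, A = (1.643, -23.14). ∠FAM = 80.1° gives AM at 79.20° from the x-axis; with |AM| = 19.6, M = (5.315, -3.889). ∠AMB = 107.0° gives MB at 152.2° from the x-axis; with |MB| = 23.4, B = (-15.38, 7.025). ∠MBQ = 92.8° gives BQ at -120.6° from the x-axis; with |BQ| = 19.9, Q = (-25.51, -10.10). BQ is perpendicular to QZ, so QZ runs at -30.60°; with |QZ| = 17.7, Z = (-10.28, -19.11). Then |NZ| = |Z − N| = 21.70.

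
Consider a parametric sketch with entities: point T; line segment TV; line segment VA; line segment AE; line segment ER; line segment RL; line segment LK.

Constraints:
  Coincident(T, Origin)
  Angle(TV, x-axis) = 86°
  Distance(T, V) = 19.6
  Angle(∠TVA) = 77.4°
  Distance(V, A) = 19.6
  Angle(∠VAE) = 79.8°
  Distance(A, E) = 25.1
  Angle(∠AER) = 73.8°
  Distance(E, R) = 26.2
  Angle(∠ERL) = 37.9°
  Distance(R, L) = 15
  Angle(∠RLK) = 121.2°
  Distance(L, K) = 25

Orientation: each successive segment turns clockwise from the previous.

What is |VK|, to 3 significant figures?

36.8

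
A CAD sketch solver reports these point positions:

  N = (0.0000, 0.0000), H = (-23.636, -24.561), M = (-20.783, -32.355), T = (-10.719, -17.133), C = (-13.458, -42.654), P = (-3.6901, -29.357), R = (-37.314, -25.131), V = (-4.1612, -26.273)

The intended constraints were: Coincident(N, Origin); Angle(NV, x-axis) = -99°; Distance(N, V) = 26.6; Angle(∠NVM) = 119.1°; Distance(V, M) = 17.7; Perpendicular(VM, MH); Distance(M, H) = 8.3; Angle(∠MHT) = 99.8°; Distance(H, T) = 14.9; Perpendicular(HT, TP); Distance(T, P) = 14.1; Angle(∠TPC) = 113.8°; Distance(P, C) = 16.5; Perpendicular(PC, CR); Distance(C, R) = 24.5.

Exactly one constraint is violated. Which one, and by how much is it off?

Distance(C, R) = 24.5 — off by 5.10.

N = (0.00, 0.00) ✓; NV at -99.00° ✓; |NV| = 26.60 ✓; ∠NVM = 119.1° ✓; |VM| = 17.70 ✓; ∠(VM, MH) = 89.99° ✓; |MH| = 8.300 ✓; ∠MHT = 99.80° ✓; |HT| = 14.90 ✓; ∠(HT, TP) = 90.00° ✓; |TP| = 14.10 ✓; ∠TPC = 113.8° ✓; |PC| = 16.50 ✓; ∠(PC, CR) = 90.00° ✓; |CR| = 29.60 ✗.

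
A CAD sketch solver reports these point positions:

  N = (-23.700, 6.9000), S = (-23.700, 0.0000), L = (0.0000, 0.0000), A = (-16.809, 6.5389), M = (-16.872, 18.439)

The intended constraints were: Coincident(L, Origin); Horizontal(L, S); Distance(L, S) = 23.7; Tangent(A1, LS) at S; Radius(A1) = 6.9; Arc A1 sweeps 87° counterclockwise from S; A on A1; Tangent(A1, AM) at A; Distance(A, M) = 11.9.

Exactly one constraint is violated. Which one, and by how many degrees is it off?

Tangent(A1, AM) at A — off by 3.30°.

L = (0.00, 0.00) ✓; L.y = 0.00, S.y = 0.00 ✓; |LS| = 23.70 ✓; ∠(NS, SL) = 90.00° ✓; |NS| = 6.900 ✓; bearing(N→A) − bearing(N→S) = 87.00° ✓; |NA| = 6.900 ✓; ∠(NA, AM) = 86.70° ✗; |AM| = 11.90 ✓.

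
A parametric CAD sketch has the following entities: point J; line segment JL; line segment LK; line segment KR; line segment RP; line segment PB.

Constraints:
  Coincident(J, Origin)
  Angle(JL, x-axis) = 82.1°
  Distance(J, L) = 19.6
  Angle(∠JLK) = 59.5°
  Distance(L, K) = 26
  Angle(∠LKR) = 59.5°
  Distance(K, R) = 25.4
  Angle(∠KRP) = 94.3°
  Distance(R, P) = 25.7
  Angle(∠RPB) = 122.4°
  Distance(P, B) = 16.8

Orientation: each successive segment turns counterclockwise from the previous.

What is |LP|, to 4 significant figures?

14.49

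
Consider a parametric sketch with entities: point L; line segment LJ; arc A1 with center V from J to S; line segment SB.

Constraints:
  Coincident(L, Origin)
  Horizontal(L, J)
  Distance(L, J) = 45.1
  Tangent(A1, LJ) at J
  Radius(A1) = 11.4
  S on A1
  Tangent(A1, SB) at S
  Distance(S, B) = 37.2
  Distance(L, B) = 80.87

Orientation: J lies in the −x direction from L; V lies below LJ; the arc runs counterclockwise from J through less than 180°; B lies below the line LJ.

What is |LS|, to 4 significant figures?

56.22

L is at the origin; LJ is horizontal with |LJ| = 45.1 and J on the −x side, so J = (-45.10, 0.000). Tangency of A1 to LJ means the radius VJ is perpendicular to LJ, so V = J + (0, -11.4) = (-45.10, -11.40). Since VS ⟂ SB (tangency), |VB| = √(11.4² + 37.2²) = 38.91 regardless of where S sits on A1. So B lies on both circle(L, 80.87) and circle(V, 38.91); the below-LJ intersection is B = (-69.09, -42.03). S is the foot of the tangent from B: S = (-55.74, -7.310).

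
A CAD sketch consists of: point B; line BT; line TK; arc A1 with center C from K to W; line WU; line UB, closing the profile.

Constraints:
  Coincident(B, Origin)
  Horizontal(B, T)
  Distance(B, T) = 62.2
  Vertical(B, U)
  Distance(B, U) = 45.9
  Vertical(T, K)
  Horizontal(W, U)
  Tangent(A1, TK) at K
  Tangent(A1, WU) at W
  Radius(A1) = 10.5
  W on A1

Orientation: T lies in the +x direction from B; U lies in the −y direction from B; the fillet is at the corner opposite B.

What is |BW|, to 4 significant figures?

69.14

B is at the origin; B and T share the same y with |BT| = 62.2 and T on the +x side, so T = (62.20, 0.000). BU is vertical with |BU| = 45.9 and U on the −y side, so U = (0.000, -45.90). The virtual corner opposite B is at (62.20, -45.90). Tangency of A1 to TK means the radius CK is perpendicular to TK and since A1 is tangent to WU there, CW ⟂ WU, with radius 10.5, so the center C sits 10.5 in from both sides at C = (51.70, -35.40). That places the tangent points at K = (62.20, -35.40) on TK and W = (51.70, -45.90) on WU. Then |BW| = |W − B| = 69.14.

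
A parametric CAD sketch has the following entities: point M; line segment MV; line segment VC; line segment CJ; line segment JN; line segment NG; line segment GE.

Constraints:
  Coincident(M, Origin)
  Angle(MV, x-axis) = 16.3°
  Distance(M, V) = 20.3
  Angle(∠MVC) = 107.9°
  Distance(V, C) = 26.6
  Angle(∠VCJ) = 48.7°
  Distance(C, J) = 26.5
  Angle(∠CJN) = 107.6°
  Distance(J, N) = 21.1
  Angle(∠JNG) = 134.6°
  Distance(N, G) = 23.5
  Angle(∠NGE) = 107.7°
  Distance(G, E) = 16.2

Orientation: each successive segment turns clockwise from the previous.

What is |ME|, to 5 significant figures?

39.952

M is at the origin; MV runs at 16.3° with length 20.3, so V = (19.484, 5.6975). ∠MVC = 107.9° gives VC at -55.800° from the x-axis; with |VC| = 26.6, C = (34.435, -16.303). ∠VCJ = 48.7° gives CJ at 172.90° from the x-axis; with |CJ| = 26.5, J = (8.1387, -13.027). ∠CJN = 107.6° gives JN at 100.50° from the x-axis; with |JN| = 21.1, N = (4.2935, 7.7193). ∠JNG = 134.6° gives NG at 55.100° from the x-axis; with |NG| = 23.5, G = (17.739, 26.993). ∠NGE = 107.7° gives GE at -17.200° from the x-axis; with |GE| = 16.2, E = (33.214, 22.202). Then |ME| = |E − M| = 39.952.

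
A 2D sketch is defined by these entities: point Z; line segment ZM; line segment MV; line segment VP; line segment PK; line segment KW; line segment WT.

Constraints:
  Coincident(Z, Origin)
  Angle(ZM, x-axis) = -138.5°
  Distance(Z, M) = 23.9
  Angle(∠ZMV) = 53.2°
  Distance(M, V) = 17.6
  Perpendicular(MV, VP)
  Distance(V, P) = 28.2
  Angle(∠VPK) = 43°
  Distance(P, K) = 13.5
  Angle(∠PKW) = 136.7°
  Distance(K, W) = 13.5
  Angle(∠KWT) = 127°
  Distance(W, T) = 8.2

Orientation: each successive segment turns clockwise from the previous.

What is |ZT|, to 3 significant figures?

19.2

Z is at the origin; ZM runs at -138.5° with length 23.9, so M = (-17.9, -15.8). ∠ZMV = 53.2° gives MV at 94.7° from the x-axis; with |MV| = 17.6, V = (-19.3, 1.70). The perpendicularity gives VP at right angles to MV, so VP runs at 4.70°; with |VP| = 28.2, P = (8.76, 4.01). ∠VPK = 43.0° gives PK at -132° from the x-axis; with |PK| = 13.5, K = (-0.323, -5.97). ∠PKW = 136.7° gives KW at -176° from the x-axis; with |KW| = 13.5, W = (-13.8, -7.01). ∠KWT = 127.0° gives WT at 131° from the x-axis; with |WT| = 8.2, T = (-19.2, -0.855). Then |ZT| = |T − Z| = 19.2.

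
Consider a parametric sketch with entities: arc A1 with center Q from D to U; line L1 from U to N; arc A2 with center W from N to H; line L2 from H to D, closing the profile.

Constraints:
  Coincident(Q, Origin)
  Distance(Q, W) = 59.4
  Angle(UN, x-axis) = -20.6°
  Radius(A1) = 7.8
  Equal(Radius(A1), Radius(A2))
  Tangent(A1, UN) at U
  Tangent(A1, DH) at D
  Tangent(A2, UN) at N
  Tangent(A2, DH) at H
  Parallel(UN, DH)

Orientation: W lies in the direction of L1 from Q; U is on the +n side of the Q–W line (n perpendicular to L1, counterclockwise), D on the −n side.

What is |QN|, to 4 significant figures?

59.91

The slot axis is L1's direction at -20.6°, so u = (cos -20.6°, sin -20.6°) = (0.9361, -0.3518) and n = (−sin -20.6°, cos -20.6°) = (0.3518, 0.9361). Q is at the origin and W lies 59.4 along u from Q, so W = 59.4·u = (55.60, -20.90). Tangency of A1 to both parallel lines with radius 7.8 puts U and D at Q ± 7.8·n: U = (2.744, 7.301), D = (-2.744, -7.301). Equal radii place N and H the same way about W: N = W + 7.8·n = (58.35, -13.60), H = W − 7.8·n = (52.86, -28.20). Then |QN| = |N − Q| = 59.91.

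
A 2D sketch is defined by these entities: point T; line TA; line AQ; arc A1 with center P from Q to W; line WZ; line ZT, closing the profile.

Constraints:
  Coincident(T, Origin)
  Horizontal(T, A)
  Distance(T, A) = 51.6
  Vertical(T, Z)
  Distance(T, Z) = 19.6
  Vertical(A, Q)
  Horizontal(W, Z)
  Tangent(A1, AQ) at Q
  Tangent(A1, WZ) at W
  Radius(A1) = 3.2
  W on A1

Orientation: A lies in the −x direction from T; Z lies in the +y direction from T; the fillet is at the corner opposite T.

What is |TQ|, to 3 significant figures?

54.1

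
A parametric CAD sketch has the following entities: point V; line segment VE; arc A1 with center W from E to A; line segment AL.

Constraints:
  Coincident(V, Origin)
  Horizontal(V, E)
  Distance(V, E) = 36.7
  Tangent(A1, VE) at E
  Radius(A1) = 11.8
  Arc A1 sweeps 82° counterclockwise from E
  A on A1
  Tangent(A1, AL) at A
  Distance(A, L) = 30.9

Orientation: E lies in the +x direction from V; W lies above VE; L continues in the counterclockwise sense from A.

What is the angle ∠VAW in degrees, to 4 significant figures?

19.86°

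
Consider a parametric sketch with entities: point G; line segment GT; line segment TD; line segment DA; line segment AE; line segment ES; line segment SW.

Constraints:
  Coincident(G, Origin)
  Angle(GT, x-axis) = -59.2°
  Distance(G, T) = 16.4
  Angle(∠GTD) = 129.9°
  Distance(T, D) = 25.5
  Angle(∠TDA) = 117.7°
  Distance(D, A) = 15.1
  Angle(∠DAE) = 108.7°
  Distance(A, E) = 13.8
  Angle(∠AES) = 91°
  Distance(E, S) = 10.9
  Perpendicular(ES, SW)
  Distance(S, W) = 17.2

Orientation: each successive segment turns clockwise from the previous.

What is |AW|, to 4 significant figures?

11.65

G is at the origin; GT runs at -59.2° with length 16.4, so T = (8.398, -14.09). ∠GTD = 129.9° gives TD at -109.3° from the x-axis; with |TD| = 25.5, D = (-0.03061, -38.15). ∠TDA = 117.7° gives DA at -171.6° from the x-axis; with |DA| = 15.1, A = (-14.97, -40.36). ∠DAE = 108.7° gives AE at 117.1° from the x-axis; with |AE| = 13.8, E = (-21.26, -28.07). ∠AES = 91.0° gives ES at 28.10° from the x-axis; with |ES| = 10.9, S = (-11.64, -22.94). ES ⟂ SW, so SW runs at -61.90°; with |SW| = 17.2, W = (-3.539, -38.11). Then |AW| = |W − A| = 11.65.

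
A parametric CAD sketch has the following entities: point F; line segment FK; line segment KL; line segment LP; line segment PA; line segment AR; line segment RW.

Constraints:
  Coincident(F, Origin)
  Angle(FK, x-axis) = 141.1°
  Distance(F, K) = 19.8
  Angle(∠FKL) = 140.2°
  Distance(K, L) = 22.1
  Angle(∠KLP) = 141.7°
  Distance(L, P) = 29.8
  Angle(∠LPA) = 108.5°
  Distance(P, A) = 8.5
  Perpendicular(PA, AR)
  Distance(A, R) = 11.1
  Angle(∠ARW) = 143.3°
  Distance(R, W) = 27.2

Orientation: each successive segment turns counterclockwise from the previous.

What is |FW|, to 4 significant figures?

34.75

PA ⟂ AR, so AR runs at 20.70°; with |AR| = 11.1, R = (-47.21, -10.78). ∠ARW = 143.3° gives RW at 57.40° from the x-axis; with |RW| = 27.2, W = (-32.56, 12.14). Then |FW| = |W − F| = 34.75.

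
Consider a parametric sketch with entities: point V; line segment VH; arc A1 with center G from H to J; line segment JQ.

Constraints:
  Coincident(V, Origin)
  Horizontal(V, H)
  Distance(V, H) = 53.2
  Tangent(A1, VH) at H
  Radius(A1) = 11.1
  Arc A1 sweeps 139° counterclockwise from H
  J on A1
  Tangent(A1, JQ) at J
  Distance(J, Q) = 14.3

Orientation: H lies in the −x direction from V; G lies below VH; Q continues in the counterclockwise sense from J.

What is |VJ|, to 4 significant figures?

63.54

Tangency of A1 to VH means the radius GH is perpendicular to VH, so G = H + (0, -11.1) = (-53.20, -11.10). On A1, H sits at bearing 90° from G; a 139° counterclockwise sweep puts J at bearing 229°, so J = G + 11.1·(cos 229°, sin 229°) = (-60.48, -19.48). Then |VJ| = |J − V| = 63.54.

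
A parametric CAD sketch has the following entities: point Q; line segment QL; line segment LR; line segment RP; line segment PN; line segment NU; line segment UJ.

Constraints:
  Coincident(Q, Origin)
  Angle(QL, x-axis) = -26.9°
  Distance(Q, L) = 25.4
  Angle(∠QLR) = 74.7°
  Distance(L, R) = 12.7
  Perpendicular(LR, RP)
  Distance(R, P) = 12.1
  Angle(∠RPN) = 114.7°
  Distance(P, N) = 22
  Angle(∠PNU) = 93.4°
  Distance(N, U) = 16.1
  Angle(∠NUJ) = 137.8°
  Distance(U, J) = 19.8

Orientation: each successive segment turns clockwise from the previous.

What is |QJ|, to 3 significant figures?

40.3

Q is at the origin; QL runs at -26.9° with length 25.4, so L = (22.7, -11.5). ∠QLR = 74.7° gives LR at -132° from the x-axis; with |LR| = 12.7, R = (14.1, -20.9). The perpendicularity gives RP at right angles to LR, so RP runs at 138°; with |RP| = 12.1, P = (5.16, -12.8). ∠RPN = 114.7° gives PN at 72.5° from the x-axis; with |PN| = 22.0, N = (11.8, 8.21). ∠PNU = 93.4° gives NU at -14.1° from the x-axis; with |NU| = 16.1, U = (27.4, 4.29). ∠NUJ = 137.8° gives UJ at -56.3° from the x-axis; with |UJ| = 19.8, J = (38.4, -12.2). Then |QJ| = |J − Q| = 40.3.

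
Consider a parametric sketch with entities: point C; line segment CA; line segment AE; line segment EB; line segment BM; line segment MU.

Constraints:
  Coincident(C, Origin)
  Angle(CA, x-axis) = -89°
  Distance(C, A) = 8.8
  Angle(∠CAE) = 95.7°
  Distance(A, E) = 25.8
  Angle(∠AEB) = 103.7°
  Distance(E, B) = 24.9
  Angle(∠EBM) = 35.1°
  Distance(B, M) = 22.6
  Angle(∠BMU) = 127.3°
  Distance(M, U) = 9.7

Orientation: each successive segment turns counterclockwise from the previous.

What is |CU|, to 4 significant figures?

18.62

∠EBM = 35.1° gives BM at -143.5° from the x-axis; with |BM| = 22.6, M = (15.56, -0.7287). ∠BMU = 127.3° gives MU at -90.80° from the x-axis; with |MU| = 9.7, U = (15.42, -10.43). Then |CU| = |U − C| = 18.62.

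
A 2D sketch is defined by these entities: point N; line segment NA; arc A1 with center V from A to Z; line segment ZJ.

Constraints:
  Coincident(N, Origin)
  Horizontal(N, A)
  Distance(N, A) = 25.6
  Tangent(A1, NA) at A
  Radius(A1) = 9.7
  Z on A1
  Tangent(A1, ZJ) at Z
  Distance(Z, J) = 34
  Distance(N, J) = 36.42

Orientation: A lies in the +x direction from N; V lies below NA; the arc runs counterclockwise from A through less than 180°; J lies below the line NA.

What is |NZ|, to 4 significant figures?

17.72

Checks: |VZ| = 9.700 ✓; ∠(VZ, ZJ) = 90.00° ✓; |ZJ| = 34.00 ✓; |NJ| = 36.42 ✓.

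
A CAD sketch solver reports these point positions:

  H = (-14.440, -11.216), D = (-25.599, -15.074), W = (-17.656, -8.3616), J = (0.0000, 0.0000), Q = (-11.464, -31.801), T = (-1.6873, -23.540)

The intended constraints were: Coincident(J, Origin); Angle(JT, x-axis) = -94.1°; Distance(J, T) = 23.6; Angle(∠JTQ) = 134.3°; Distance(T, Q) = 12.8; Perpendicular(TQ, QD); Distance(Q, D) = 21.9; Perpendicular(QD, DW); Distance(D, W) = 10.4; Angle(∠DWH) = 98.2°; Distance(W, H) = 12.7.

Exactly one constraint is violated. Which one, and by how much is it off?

Distance(W, H) = 12.7 — off by 8.40.

J = (0.00, 0.00) ✓; JT at -94.10° ✓; |JT| = 23.60 ✓; ∠JTQ = 134.3° ✓; |TQ| = 12.80 ✓; ∠(TQ, QD) = 90.00° ✓; |QD| = 21.90 ✓; ∠(QD, DW) = 90.00° ✓; |DW| = 10.40 ✓; ∠DWH = 98.21° ✓; |WH| = 4.300 ✗.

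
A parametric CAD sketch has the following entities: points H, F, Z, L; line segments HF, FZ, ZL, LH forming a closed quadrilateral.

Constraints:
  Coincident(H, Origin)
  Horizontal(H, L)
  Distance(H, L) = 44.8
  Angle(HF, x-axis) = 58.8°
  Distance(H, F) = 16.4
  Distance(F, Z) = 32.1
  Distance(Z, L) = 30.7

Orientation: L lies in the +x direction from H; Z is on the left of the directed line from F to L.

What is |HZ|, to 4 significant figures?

47.04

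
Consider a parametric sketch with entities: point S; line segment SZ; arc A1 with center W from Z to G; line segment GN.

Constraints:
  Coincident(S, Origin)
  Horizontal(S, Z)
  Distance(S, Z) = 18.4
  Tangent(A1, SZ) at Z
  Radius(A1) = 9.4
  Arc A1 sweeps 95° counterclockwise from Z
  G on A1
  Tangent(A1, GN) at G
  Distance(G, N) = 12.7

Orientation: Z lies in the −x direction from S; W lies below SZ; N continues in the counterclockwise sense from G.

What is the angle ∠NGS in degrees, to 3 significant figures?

105°

On A1, Z sits at bearing 90° from W; a 95° counterclockwise sweep puts G at bearing 185°, so G = W + 9.4·(cos 185°, sin 185°) = (-27.8, -10.2). Since A1 is tangent to GN there, WG ⟂ GN, so GN runs along (−sin 185°, cos 185°); with |GN| = 12.7, N = (-26.7, -22.9). Then cos ∠NGS = GN·GS / (|GN||GS|), giving 105°.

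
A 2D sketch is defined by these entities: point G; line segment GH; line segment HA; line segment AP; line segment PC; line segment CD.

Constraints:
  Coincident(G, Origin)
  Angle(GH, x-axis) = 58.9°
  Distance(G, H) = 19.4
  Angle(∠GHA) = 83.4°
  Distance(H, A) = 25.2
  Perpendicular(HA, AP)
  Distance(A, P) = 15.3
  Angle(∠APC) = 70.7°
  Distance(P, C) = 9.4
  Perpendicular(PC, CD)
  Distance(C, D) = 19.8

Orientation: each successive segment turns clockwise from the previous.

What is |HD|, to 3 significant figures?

23.8

G is at the origin; GH runs at 58.9° with length 19.4, so H = (10.0, 16.6). ∠GHA = 83.4° gives HA at -37.7° from the x-axis; with |HA| = 25.2, A = (30.0, 1.20). HA ⟂ AP, so AP runs at -128°; with |AP| = 15.3, P = (20.6, -10.9). ∠APC = 70.7° gives PC at 123° from the x-axis; with |PC| = 9.4, C = (15.5, -3.02). PC ⟂ CD, so CD runs at 33.0°; with |CD| = 19.8, D = (32.1, 7.76). Then |HD| = |D − H| = 23.8.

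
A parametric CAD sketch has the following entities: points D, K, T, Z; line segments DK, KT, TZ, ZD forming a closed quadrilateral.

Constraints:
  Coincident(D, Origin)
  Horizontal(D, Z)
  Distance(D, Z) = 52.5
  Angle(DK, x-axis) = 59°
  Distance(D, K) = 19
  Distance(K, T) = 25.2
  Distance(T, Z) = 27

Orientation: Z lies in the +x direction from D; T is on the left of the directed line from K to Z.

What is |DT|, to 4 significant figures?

40.16

Checks: |KT| = 25.20 ✓; |TZ| = 27.00 ✓.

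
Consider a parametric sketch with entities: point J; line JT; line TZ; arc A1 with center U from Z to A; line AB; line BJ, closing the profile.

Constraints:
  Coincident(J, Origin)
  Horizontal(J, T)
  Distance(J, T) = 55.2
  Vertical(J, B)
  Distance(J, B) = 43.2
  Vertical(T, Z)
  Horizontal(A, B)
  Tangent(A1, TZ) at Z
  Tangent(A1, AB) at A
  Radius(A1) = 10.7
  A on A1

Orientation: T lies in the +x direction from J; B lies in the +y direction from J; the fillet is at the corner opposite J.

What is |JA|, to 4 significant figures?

62.02

The virtual corner opposite J is at (55.20, 43.20). A1 meets TZ tangentially, so UZ is at right angles to TZ and tangency of A1 to AB means the radius UA is perpendicular to AB, with radius 10.7, so the center U sits 10.7 in from both sides at U = (44.50, 32.50). That places the tangent points at Z = (55.20, 32.50) on TZ and A = (44.50, 43.20) on AB. Then |JA| = |A − J| = 62.02.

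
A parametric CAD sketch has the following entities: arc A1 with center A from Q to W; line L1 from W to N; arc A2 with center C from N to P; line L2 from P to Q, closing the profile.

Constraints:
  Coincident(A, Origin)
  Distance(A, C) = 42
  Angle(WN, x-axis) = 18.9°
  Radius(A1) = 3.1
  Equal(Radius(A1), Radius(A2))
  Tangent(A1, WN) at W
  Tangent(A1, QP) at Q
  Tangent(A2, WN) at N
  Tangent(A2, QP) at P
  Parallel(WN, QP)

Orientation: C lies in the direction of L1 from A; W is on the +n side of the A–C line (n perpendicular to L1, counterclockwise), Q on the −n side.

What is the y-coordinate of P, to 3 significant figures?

10.7

Tangency of A1 to both parallel lines with radius 3.1 puts W and Q at A ± 3.1·n: W = (-1.00, 2.93), Q = (1.00, -2.93). Equal radii place N and P the same way about C: N = C + 3.1·n = (38.7, 16.5), P = C − 3.1·n = (40.7, 10.7). So P.y = 10.7.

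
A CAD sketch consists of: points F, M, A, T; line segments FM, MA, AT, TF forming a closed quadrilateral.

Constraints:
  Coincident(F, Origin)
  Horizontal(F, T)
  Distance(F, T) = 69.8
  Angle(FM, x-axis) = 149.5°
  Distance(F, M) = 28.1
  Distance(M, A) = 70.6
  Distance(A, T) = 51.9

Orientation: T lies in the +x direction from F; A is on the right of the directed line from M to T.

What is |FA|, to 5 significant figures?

43.283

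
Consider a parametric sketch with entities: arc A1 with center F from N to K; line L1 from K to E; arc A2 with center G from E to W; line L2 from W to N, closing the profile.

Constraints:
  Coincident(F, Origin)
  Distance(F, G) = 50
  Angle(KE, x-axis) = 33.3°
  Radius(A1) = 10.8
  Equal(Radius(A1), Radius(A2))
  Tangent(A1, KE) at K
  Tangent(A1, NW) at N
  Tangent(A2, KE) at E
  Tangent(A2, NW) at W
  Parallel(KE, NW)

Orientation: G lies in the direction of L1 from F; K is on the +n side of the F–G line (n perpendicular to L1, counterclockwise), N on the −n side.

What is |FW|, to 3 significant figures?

51.2

The slot axis is L1's direction at 33.3°, so u = (cos 33.3°, sin 33.3°) = (0.836, 0.549) and n = (−sin 33.3°, cos 33.3°) = (-0.549, 0.836). F is at the origin and G lies 50.0 along u from F, so G = 50.0·u = (41.8, 27.5). Tangency of A1 to both parallel lines with radius 10.8 puts K and N at F ± 10.8·n: K = (-5.93, 9.03), N = (5.93, -9.03). Equal radii place E and W the same way about G: E = G + 10.8·n = (35.9, 36.5), W = G − 10.8·n = (47.7, 18.4). Then |FW| = |W − F| = 51.2.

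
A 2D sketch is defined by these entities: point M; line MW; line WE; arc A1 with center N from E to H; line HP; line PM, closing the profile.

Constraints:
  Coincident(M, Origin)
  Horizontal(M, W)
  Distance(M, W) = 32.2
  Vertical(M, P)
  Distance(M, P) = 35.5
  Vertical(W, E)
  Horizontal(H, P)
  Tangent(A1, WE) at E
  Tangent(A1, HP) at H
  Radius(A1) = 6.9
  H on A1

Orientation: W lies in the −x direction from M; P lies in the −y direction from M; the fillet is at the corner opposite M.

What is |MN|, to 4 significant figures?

38.18

M is at the origin; M and W share the same y with |MW| = 32.2 and W on the −x side, so W = (-32.20, 0.000). MP is vertical with |MP| = 35.5 and P on the −y side, so P = (0.000, -35.50). The virtual corner opposite M is at (-32.20, -35.50). Tangency of A1 to WE means the radius NE is perpendicular to WE and tangency of A1 to HP means the radius NH is perpendicular to HP, with radius 6.9, so the center N sits 6.9 in from both sides at N = (-25.30, -28.60). Then |MN| = |N − M| = 38.18.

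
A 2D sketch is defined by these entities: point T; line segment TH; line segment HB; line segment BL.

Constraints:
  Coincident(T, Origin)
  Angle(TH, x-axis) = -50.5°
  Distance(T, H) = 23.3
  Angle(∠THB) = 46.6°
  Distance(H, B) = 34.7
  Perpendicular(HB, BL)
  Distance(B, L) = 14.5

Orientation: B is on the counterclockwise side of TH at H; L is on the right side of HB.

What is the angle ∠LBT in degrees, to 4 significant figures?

132.2°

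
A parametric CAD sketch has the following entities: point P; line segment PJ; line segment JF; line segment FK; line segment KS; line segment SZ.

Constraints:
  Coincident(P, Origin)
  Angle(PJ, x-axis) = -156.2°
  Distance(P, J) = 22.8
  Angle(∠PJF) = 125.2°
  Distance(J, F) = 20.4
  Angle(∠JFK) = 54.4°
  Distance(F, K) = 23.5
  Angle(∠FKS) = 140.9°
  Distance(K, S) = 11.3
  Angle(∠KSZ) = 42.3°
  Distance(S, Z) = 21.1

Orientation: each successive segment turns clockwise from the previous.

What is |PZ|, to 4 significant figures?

24.84

P is at the origin; PJ runs at -156.2° with length 22.8, so J = (-20.86, -9.201). ∠PJF = 125.2° gives JF at 149.0° from the x-axis; with |JF| = 20.4, F = (-38.35, 1.306). ∠JFK = 54.4° gives FK at 23.40° from the x-axis; with |FK| = 23.5, K = (-16.78, 10.64). ∠FKS = 140.9° gives KS at -15.70° from the x-axis; with |KS| = 11.3, S = (-5.902, 7.581). ∠KSZ = 42.3° gives SZ at -153.4° from the x-axis; with |SZ| = 21.1, Z = (-24.77, -1.867). Then |PZ| = |Z − P| = 24.84.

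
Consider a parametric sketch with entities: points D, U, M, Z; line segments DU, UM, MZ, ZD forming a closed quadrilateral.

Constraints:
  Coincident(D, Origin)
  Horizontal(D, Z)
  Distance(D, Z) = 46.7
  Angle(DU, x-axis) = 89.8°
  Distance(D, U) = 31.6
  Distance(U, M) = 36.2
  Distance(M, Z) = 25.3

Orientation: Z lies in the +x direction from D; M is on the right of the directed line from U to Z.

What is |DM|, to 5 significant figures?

21.649

D is at the origin; DZ is horizontal with |DZ| = 46.7 and Z in +x, so Z = (46.7, 0). DU runs at 89.8° with |DU| = 31.6, so U = (0.11030, 31.600). M is determined by |UM| = 36.2 and |MZ| = 25.3 together: it lies at the intersection of circle(U, 36.2) and circle(Z, 25.3). With |UZ| = 56.295, the foot of the radical line on UZ is 34.101 from U and the perpendicular offset is √(36.2² − 34.101²) = 12.146. Taking the right-of-UZ solution: M = (21.515, 2.4057).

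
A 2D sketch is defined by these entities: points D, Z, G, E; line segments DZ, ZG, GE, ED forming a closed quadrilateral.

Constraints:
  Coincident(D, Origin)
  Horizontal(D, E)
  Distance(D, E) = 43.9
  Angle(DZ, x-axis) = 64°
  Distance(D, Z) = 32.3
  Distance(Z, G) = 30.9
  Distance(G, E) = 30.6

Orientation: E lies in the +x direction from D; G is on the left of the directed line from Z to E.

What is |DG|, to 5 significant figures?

54.424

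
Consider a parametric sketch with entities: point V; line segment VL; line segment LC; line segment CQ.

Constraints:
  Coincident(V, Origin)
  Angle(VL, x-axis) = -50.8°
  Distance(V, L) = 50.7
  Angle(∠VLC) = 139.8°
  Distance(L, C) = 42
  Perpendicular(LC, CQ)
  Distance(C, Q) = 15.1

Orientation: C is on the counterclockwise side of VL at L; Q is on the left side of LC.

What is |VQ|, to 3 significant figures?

82.6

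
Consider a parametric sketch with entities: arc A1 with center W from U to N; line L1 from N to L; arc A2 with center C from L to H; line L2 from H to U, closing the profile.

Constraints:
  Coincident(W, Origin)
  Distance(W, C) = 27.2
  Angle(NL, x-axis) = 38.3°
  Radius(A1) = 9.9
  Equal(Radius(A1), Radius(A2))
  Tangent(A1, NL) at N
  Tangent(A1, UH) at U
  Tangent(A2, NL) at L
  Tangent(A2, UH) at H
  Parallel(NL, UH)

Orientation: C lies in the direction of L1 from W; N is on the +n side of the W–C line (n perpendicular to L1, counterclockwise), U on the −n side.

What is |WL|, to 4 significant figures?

28.95

The slot axis is L1's direction at 38.3°, so u = (cos 38.3°, sin 38.3°) = (0.7848, 0.6198) and n = (−sin 38.3°, cos 38.3°) = (-0.6198, 0.7848). W is at the origin and C lies 27.2 along u from W, so C = 27.2·u = (21.35, 16.86). Tangency of A1 to both parallel lines with radius 9.9 puts N and U at W ± 9.9·n: N = (-6.136, 7.769), U = (6.136, -7.769). Equal radii place L and H the same way about C: L = C + 9.9·n = (15.21, 24.63), H = C − 9.9·n = (27.48, 9.089). Then |WL| = |L − W| = 28.95.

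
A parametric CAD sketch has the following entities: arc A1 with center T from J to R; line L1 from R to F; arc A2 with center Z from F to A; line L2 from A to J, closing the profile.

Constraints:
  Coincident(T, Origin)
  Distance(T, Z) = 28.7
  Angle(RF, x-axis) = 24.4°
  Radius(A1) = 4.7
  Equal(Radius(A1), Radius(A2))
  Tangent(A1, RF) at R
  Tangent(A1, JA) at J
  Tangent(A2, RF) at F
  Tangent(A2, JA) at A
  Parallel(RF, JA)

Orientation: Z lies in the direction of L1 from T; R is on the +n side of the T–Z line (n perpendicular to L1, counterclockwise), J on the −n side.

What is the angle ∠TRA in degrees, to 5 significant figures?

71.865°

The slot axis is L1's direction at 24.4°, so u = (cos 24.4°, sin 24.4°) = (0.91068, 0.41310) and n = (−sin 24.4°, cos 24.4°) = (-0.41310, 0.91068). T is at the origin and Z lies 28.7 along u from T, so Z = 28.7·u = (26.137, 11.856). Tangency of A1 to both parallel lines with radius 4.7 puts R and J at T ± 4.7·n: R = (-1.9416, 4.2802), J = (1.9416, -4.2802). Equal radii place F and A the same way about Z: F = Z + 4.7·n = (24.195, 16.136), A = Z − 4.7·n = (28.078, 7.5759). Then cos ∠TRA = RT·RA / (|RT||RA|), giving 71.865°.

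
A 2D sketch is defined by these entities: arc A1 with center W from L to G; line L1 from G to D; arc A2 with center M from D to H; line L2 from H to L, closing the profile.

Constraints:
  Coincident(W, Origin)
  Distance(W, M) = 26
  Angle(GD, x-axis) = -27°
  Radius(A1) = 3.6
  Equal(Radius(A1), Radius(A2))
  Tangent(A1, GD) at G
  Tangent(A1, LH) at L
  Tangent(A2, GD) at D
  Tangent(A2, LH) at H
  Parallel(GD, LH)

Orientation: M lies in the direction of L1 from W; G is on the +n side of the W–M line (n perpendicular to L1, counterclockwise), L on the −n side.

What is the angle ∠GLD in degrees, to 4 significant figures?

74.52°

Tangency of A1 to both parallel lines with radius 3.6 puts G and L at W ± 3.6·n: G = (1.634, 3.208), L = (-1.634, -3.208). Equal radii place D and H the same way about M: D = M + 3.6·n = (24.80, -8.596), H = M − 3.6·n = (21.53, -15.01). Then cos ∠GLD = LG·LD / (|LG||LD|), giving 74.52°.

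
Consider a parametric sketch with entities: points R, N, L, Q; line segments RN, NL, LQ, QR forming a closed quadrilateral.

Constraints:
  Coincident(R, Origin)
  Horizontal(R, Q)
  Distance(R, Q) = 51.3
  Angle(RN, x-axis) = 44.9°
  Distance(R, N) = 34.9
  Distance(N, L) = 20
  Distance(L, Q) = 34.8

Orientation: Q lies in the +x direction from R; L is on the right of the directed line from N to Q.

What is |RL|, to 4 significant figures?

18.13

R is at the origin; RQ is horizontal with |RQ| = 51.3 and Q in +x, so Q = (51.3, 0). RN runs at 44.9° with |RN| = 34.9, so N = (24.72, 24.63). L is determined by |NL| = 20.0 and |LQ| = 34.8 together: it lies at the intersection of circle(N, 20.0) and circle(Q, 34.8). With |NQ| = 36.24, the foot of the radical line on NQ is 6.930 from N and the perpendicular offset is √(20.0² − 6.930²) = 18.76. Taking the right-of-NQ solution: L = (17.05, 6.164).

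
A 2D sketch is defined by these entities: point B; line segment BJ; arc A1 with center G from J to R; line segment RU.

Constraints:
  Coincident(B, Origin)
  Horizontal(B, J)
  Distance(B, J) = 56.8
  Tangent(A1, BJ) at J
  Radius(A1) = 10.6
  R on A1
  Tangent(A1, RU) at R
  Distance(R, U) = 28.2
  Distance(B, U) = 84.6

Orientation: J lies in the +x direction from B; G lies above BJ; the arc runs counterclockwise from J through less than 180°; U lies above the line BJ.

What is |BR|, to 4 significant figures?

66.64

B is at the origin; B and J share the same y with |BJ| = 56.8 and J on the +x side, so J = (56.80, 0.000). Tangency of A1 to BJ means the radius GJ is perpendicular to BJ, so G = J + (0, 10.6) = (56.80, 10.60). Since GR ⟂ RU (tangency), |GU| = √(10.6² + 28.2²) = 30.13 regardless of where R sits on A1. So U lies on both circle(B, 84.6) and circle(G, 30.13); the above-BJ intersection is U = (78.53, 31.47). R is the foot of the tangent from U: R = (66.36, 6.026).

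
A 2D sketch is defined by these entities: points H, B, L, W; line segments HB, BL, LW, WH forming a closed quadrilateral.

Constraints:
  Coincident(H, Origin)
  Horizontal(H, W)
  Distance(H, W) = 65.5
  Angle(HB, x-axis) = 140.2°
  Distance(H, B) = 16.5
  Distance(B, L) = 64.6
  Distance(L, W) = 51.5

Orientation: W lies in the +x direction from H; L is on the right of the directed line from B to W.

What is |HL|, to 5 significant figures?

48.340

H is at the origin; H and W share the same y with |HW| = 65.5 and W in +x, so W = (65.5, 0). HB runs at 140.2° with |HB| = 16.5, so B = (-12.677, 10.562). L is determined by |BL| = 64.6 and |LW| = 51.5 together: it lies at the intersection of circle(B, 64.6) and circle(W, 51.5). With |BW| = 78.887, the foot of the radical line on BW is 49.083 from B and the perpendicular offset is √(64.6² − 49.083²) = 42.000. Taking the right-of-BW solution: L = (30.342, -37.632).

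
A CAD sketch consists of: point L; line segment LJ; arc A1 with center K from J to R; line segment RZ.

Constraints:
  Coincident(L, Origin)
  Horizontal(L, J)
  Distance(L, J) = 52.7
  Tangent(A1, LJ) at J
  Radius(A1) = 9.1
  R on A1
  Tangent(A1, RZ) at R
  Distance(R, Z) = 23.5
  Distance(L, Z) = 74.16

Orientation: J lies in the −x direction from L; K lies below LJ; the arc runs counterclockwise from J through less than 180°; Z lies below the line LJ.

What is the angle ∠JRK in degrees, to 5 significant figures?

53.541°

Checks: |KJ| = 9.100 ✓; |KR| = 9.100 ✓; ∠(KR, RZ) = 90.00° ✓; |RZ| = 23.50 ✓; |LZ| = 74.16 ✓.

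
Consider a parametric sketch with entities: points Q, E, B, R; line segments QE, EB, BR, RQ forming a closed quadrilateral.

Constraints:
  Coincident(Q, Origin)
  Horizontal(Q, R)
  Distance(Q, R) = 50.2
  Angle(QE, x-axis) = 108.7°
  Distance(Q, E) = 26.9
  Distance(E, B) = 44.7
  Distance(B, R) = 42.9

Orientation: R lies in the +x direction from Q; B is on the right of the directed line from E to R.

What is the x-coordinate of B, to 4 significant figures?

10.06

Q is at the origin; QR is horizontal with |QR| = 50.2 and R in +x, so R = (50.2, 0). QE runs at 108.7° with |QE| = 26.9, so E = (-8.624, 25.48). B is determined by |EB| = 44.7 and |BR| = 42.9 together: it lies at the intersection of circle(E, 44.7) and circle(R, 42.9). With |ER| = 64.11, the foot of the radical line on ER is 33.28 from E and the perpendicular offset is √(44.7² − 33.28²) = 29.84. Taking the right-of-ER solution: B = (10.06, -15.13).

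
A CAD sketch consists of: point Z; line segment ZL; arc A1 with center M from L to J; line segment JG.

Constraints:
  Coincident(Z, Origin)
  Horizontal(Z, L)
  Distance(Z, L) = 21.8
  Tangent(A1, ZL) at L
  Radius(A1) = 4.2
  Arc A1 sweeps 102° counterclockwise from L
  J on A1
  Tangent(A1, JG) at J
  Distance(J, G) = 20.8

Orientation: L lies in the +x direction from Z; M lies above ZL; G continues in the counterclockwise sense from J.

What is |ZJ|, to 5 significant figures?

26.400

Z is at the origin; ZL is horizontal with |ZL| = 21.8 and L on the +x side, so L = (21.800, 0.0000). Since A1 is tangent to ZL there, ML ⟂ ZL, so M = L + (0, 4.2) = (21.800, 4.2000). On A1, L sits at bearing -90° from M; a 102° counterclockwise sweep puts J at bearing 12°, so J = M + 4.2·(cos 12°, sin 12°) = (25.908, 5.0732). Then |ZJ| = |J − Z| = 26.400.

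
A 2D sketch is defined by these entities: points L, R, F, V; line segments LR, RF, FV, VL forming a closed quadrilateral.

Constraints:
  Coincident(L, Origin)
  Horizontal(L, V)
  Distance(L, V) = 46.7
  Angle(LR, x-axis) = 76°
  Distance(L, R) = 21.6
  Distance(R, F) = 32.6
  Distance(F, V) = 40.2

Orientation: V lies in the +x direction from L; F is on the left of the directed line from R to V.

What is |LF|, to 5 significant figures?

50.282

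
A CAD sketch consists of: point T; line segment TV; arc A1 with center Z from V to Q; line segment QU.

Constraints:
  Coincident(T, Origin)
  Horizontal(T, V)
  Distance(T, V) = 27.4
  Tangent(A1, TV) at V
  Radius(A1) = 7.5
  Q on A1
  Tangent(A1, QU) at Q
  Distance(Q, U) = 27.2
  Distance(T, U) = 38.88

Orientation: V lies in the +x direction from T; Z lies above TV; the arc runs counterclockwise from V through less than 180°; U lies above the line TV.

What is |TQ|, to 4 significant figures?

35.59

Checks: |ZQ| = 7.500 ✓; ∠(ZQ, QU) = 90.00° ✓; |QU| = 27.20 ✓; |TU| = 38.88 ✓.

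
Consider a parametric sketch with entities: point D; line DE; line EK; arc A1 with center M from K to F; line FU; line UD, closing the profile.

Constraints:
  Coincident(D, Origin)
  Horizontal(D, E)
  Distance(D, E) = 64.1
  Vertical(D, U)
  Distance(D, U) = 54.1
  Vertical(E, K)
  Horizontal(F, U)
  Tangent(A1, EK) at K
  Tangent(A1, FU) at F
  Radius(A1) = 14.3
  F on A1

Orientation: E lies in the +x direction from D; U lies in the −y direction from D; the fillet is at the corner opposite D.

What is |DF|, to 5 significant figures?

73.531

D is at the origin; DE is horizontal with |DE| = 64.1 and E on the +x side, so E = (64.100, 0.0000). D and U share the same x with |DU| = 54.1 and U on the −y side, so U = (0.0000, -54.100). The virtual corner opposite D is at (64.100, -54.100). A1 meets EK tangentially, so MK is at right angles to EK and tangency of A1 to FU means the radius MF is perpendicular to FU, with radius 14.3, so the center M sits 14.3 in from both sides at M = (49.800, -39.800). That places the tangent points at K = (64.100, -39.800) on EK and F = (49.800, -54.100) on FU. Then |DF| = |F − D| = 73.531.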